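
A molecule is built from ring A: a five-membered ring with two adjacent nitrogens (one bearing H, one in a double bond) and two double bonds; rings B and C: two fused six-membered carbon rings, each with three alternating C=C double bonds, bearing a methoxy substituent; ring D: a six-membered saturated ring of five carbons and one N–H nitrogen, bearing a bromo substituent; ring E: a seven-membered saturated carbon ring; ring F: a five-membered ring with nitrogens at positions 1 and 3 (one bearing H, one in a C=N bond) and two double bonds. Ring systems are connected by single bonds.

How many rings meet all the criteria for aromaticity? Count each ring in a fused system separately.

Ring A is planar and fully conjugated; 2 ring double bonds (4 π electrons) plus a heteroatom lone pair (2) give 6 π electrons. 6 = 4(1)+2, so ring A is aromatic (pyrazole).
Rings B and C form a fused bicyclic system with 10 sp² atoms and 10 π electrons from ring double bonds. 10 = 4(2)+2, so the system is aromatic and both rings count as aromatic (naphthalene).
Ring D has only sp³ atoms, so it is not fully conjugated — not aromatic (piperidine).
Ring E has only sp³ atoms, so it is not fully conjugated — not aromatic (cycloheptane).
Ring F is fully conjugated (every ring atom contributes a p orbital); 2 ring double bonds (4 π electrons) plus a heteroatom lone pair (2) give 6 π electrons. 6 = 4(1)+2, so ring F is aromatic (imidazole).
Aromatic: A, B, C, F. Total: 4.

4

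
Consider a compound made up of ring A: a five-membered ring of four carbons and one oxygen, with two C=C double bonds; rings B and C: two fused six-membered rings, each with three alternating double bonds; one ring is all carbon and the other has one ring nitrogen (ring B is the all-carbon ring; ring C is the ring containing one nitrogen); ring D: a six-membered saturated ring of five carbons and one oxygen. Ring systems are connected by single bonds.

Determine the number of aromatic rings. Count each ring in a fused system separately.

Ring A has a continuous p-orbital overlap around the ring; 2 ring double bonds (4 π electrons) plus a heteroatom lone pair (2) give 6 π electrons. 6 = 4(1)+2, so ring A is aromatic (furan).
Rings B and C form a fused bicyclic system (with one nitrogen) with 10 sp² atoms and 10 π electrons from ring double bonds. 10 = 4(2)+2, so the system is aromatic and both rings count as aromatic (quinoline).
Ring D has only sp³ atoms, so it is not fully conjugated — not aromatic (tetrahydropyran).
Aromatic: A, B, C. Total: 3.

3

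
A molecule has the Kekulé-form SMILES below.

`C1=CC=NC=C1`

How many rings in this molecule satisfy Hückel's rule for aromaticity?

1

The SMILES encodes a six-membered ring of five carbons and one nitrogen with three alternating double bonds.
The 6-membered ring with one nitrogen is planar and fully conjugated; 3 ring double bonds give 6 π electrons. 6 = 4(1)+2, so it is aromatic (pyridine).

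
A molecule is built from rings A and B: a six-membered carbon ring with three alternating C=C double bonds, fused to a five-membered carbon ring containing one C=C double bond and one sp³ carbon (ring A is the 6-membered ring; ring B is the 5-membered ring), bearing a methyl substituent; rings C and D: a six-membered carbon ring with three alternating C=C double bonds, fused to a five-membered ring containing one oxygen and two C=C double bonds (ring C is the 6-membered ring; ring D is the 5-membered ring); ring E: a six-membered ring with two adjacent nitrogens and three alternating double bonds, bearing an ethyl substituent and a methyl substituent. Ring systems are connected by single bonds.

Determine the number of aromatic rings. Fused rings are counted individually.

Ring A has a continuous p-orbital overlap around the ring; 3 ring double bonds give 6 π electrons. 6 = 4(1)+2, so ring A is aromatic (benzene ring).
Ring B has one sp³ carbon, so it is not fully conjugated — not aromatic (cyclopentene ring).
Rings C and D form a fused bicyclic system (with one oxygen) with 9 sp² atoms and 10 π electrons from ring double bonds plus a heteroatom lone pair. 10 = 4(2)+2, so the system is aromatic and both rings count as aromatic (benzofuran).
Ring E has a continuous p-orbital overlap around the ring; 3 ring double bonds give 6 π electrons. 6 = 4(1)+2, so ring E is aromatic (pyridazine).
Aromatic: A, C, D, E. Total: 4.

4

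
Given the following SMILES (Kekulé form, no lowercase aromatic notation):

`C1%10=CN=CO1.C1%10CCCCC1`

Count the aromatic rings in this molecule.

1

The SMILES encodes a five-membered ring with an oxygen at position 1 and a nitrogen at position 3 (in a C=N bond), with two double bonds; a six-membered saturated carbon ring.
The 5-membered ring with one oxygen and one =N– is planar and fully conjugated; 2 ring double bonds (4 π electrons) plus a heteroatom lone pair (2) give 6 π electrons. 6 = 4(1)+2, so it is aromatic (oxazole).
The 6-membered ring has only sp³ atoms, so it is not fully conjugated — not aromatic (cyclohexane).
1 of the 2 rings is aromatic. Total: 1.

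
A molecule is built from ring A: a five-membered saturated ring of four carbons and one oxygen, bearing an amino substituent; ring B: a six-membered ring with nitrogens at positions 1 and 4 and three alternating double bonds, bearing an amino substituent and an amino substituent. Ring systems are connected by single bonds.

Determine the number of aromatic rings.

Ring A has only sp³ atoms, so it is not fully conjugated — not aromatic (tetrahydrofuran).
Ring B has a continuous p-orbital overlap around the ring; 3 ring double bonds give 6 π electrons. 6 = 4(1)+2, so ring B is aromatic (pyrazine).
Aromatic: B. Total: 1.

1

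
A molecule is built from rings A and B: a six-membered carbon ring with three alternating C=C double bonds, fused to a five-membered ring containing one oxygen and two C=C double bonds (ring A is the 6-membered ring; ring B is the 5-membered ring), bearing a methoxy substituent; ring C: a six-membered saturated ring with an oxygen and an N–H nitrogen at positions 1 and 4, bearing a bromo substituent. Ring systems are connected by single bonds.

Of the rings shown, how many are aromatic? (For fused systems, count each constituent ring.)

2

Rings A and B form a fused bicyclic system (with one oxygen) with 9 sp² atoms and 10 π electrons from ring double bonds plus a heteroatom lone pair. 10 = 4(2)+2, so the system is aromatic and both rings count as aromatic (benzofuran).
Ring C has only sp³ atoms, so it is not fully conjugated — not aromatic (morpholine).
Aromatic: A, B. Total: 2.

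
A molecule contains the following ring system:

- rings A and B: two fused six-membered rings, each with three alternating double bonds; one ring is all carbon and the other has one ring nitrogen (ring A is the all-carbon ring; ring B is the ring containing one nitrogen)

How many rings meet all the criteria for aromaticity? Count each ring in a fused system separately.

Rings A and B form a fused bicyclic system (with one nitrogen) with 10 sp² atoms and 10 π electrons from ring double bonds. 10 = 4(2)+2, so the system is aromatic and both rings count as aromatic (quinoline).
Aromatic: A, B. Total: 2.

2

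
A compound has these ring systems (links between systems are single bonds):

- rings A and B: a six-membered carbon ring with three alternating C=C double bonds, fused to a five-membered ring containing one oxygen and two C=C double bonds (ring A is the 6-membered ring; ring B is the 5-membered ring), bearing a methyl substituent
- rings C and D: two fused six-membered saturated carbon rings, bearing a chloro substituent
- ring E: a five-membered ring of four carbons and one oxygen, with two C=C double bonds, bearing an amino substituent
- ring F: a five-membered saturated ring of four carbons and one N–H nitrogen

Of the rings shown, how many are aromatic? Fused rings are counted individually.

Rings A and B form a fused bicyclic system (with one oxygen) with 9 sp² atoms and 10 π electrons from ring double bonds plus a heteroatom lone pair. 10 = 4(2)+2, so the system is aromatic and both rings count as aromatic (benzofuran).
Ring C has only sp³ atoms, so it is not fully conjugated — not aromatic (cyclohexane ring).
Ring D has only sp³ atoms, so it is not fully conjugated — not aromatic (cyclohexane ring).
Ring E has a continuous p-orbital overlap around the ring; 2 ring double bonds (4 π electrons) plus a heteroatom lone pair (2) give 6 π electrons. That satisfies 4n+2 with n=1, so ring E is aromatic (furan).
Ring F has only sp³ atoms, so it is not fully conjugated — not aromatic (pyrrolidine).
Aromatic: A, B, E. Total: 3.

3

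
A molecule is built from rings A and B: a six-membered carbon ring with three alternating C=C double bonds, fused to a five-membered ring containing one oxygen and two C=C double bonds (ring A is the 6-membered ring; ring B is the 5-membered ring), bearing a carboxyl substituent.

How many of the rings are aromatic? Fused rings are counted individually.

2

Rings A and B form a fused bicyclic system (with one oxygen) with 9 sp² atoms and 10 π electrons from ring double bonds plus a heteroatom lone pair. 10 = 4(2)+2, so the system is aromatic and both rings count as aromatic (benzofuran).
Aromatic: A, B. Total: 2.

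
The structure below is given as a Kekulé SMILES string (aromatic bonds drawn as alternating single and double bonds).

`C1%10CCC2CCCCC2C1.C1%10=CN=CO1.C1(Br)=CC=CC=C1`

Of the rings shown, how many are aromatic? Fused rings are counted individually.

2

The SMILES encodes two fused six-membered saturated carbon rings; a five-membered ring with an oxygen at position 1 and a nitrogen at position 3 (in a C=N bond), with two double bonds; a six-membered carbon ring with three alternating C=C double bonds.
The 6-membered ring has only sp³ atoms, so it is not fully conjugated — not aromatic (cyclohexane ring).
The second 6-membered ring has only sp³ atoms, so it is not fully conjugated — not aromatic (cyclohexane ring).
The 5-membered ring with one oxygen and one =N– has a continuous p-orbital overlap around the ring; 2 ring double bonds (4 π electrons) plus a heteroatom lone pair (2) give 6 π electrons. That satisfies 4n+2 with n=1, so it is aromatic (oxazole).
The third 6-membered ring is planar and fully conjugated; 3 ring double bonds give 6 π electrons. 6 = 4(1)+2, so it is aromatic (benzene).
2 of the 4 rings are aromatic. Total: 2.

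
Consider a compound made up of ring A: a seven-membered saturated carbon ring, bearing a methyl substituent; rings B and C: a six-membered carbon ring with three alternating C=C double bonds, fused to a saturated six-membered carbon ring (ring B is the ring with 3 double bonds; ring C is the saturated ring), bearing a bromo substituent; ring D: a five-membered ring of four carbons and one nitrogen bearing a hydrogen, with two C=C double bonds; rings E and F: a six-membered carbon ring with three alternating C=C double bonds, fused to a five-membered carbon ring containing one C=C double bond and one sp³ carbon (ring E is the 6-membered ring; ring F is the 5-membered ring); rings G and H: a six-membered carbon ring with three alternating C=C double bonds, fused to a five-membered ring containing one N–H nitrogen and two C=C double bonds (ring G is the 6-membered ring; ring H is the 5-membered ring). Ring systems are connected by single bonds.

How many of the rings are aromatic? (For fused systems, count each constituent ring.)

5

Ring A has only sp³ atoms, so it is not fully conjugated — not aromatic (cycloheptane).
Ring B is planar and fully conjugated; 3 ring double bonds give 6 π electrons. 6 = 4(1)+2, so ring B is aromatic (benzene ring).
Ring C has four sp³ carbons, so it is not fully conjugated — not aromatic (cyclohexane ring).
Ring D is planar and fully conjugated; 2 ring double bonds (4 π electrons) plus a heteroatom lone pair (2) give 6 π electrons. 6 = 4(1)+2, so ring D is aromatic (pyrrole).
Ring E has a continuous p-orbital overlap around the ring; 3 ring double bonds give 6 π electrons. That satisfies 4n+2 with n=1, so ring E is aromatic (benzene ring).
Ring F has one sp³ carbon, so it is not fully conjugated — not aromatic (cyclopentene ring).
Rings G and H form a fused bicyclic system (with one N–H) with 9 sp² atoms and 10 π electrons from ring double bonds plus a heteroatom lone pair. 10 = 4(2)+2, so the system is aromatic and both rings count as aromatic (indole).
Aromatic: B, D, E, G, H. Total: 5.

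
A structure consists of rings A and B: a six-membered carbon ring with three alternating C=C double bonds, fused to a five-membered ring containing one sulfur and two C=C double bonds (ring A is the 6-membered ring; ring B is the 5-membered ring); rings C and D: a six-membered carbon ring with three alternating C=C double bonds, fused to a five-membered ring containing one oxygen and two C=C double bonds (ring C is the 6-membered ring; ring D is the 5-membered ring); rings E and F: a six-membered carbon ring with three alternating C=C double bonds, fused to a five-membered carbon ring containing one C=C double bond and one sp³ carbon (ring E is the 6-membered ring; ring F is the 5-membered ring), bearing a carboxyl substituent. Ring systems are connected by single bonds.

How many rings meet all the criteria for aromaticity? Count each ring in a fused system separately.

5

Rings A and B form a fused bicyclic system (with one sulfur) with 9 sp² atoms and 10 π electrons from ring double bonds plus a heteroatom lone pair. 10 = 4(2)+2, so the system is aromatic and both rings count as aromatic (benzothiophene).
Rings C and D form a fused bicyclic system (with one oxygen) with 9 sp² atoms and 10 π electrons from ring double bonds plus a heteroatom lone pair. 10 = 4(2)+2, so the system is aromatic and both rings count as aromatic (benzofuran).
Ring E is fully conjugated (every ring atom contributes a p orbital); 3 ring double bonds give 6 π electrons. 6 = 4(1)+2, so ring E is aromatic (benzene ring).
Ring F has one sp³ carbon, so it is not fully conjugated — not aromatic (cyclopentene ring).
Aromatic: A, B, C, D, E. Total: 5.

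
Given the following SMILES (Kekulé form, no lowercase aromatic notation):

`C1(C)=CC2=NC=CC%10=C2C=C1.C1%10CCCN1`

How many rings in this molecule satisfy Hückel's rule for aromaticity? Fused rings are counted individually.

The SMILES encodes two fused six-membered rings, each with three alternating double bonds; one ring is all carbon and the other has one ring nitrogen; a five-membered saturated ring of four carbons and one N–H nitrogen.
The fused 6/6-membered bicyclic (with one nitrogen) is a single π system with 10 sp² atoms and 10 π electrons from ring double bonds. 10 = 4(2)+2, so the system is aromatic and both rings count as aromatic (quinoline).
The 5-membered ring with one N–H has only sp³ atoms, so it is not fully conjugated — not aromatic (pyrrolidine).
2 of the 3 rings are aromatic. Total: 2.

2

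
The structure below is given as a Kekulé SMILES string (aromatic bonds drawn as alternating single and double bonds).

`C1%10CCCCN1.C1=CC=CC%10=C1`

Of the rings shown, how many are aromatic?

The SMILES encodes a six-membered saturated ring of five carbons and one N–H nitrogen; a six-membered carbon ring with three alternating C=C double bonds.
The 6-membered ring with one N–H has only sp³ atoms, so it is not fully conjugated — not aromatic (piperidine).
The 6-membered ring is fully conjugated (every ring atom contributes a p orbital); 3 ring double bonds give 6 π electrons. Since 6 = 4n+2 (n=1), it is aromatic (benzene).
1 of the 2 rings is aromatic. Total: 1.

1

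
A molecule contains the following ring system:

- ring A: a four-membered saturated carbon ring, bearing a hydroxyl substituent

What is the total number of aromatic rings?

Ring A has only sp³ atoms, so it is not fully conjugated — not aromatic (cyclobutane).

0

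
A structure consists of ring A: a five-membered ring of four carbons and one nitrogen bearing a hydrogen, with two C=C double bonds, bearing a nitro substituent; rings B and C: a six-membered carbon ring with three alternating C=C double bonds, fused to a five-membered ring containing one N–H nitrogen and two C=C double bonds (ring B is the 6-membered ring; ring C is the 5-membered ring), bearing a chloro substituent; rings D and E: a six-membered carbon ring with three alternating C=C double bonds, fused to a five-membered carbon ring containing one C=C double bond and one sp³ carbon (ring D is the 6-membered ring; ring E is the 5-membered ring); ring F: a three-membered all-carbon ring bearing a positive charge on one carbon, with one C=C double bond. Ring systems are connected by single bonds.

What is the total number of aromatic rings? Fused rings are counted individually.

5

Ring A is fully conjugated (every ring atom contributes a p orbital); 2 ring double bonds (4 π electrons) plus a heteroatom lone pair (2) give 6 π electrons. Since 6 = 4n+2 (n=1), ring A is aromatic (pyrrole).
Rings B and C form a fused bicyclic system (with one N–H) with 9 sp² atoms and 10 π electrons from ring double bonds plus a heteroatom lone pair. 10 = 4(2)+2, so the system is aromatic and both rings count as aromatic (indole).
Ring D is planar and fully conjugated; 3 ring double bonds give 6 π electrons. That satisfies 4n+2 with n=1, so ring D is aromatic (benzene ring).
Ring E has one sp³ carbon, so it is not fully conjugated — not aromatic (cyclopentene ring).
Ring F is fully conjugated (every ring atom contributes a p orbital); 1 ring double bond (2 π electrons) plus the carbocation's empty p orbital (0, but keeps the ring conjugated) give 2 π electrons. 2 = 4(0)+2, so ring F is aromatic (cyclopropenyl cation).
Aromatic: A, B, C, D, F. Total: 5.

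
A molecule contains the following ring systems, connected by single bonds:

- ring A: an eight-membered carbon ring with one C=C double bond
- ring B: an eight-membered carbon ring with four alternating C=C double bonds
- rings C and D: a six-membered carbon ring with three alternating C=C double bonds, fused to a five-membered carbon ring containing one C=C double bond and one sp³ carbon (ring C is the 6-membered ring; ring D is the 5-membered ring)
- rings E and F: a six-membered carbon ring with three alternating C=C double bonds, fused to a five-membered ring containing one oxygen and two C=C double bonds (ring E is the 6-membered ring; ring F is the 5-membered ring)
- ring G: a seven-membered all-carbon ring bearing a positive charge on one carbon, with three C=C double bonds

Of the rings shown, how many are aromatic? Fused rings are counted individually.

4

Ring A has six sp³ carbons, so it is not fully conjugated — not aromatic (cyclooctene).
Ring B has only sp² ring atoms; a planar conformation would have a fully conjugated π system of 8 electrons. But 8 = 4(2), which is 4n not 4n+2, so ring B is not aromatic (cyclooctatetraene) — cyclooctatetraene distorts into a non-planar tub to avoid antiaromaticity.
Ring C is fully conjugated (every ring atom contributes a p orbital); 3 ring double bonds give 6 π electrons. That satisfies 4n+2 with n=1, so ring C is aromatic (benzene ring).
Ring D has one sp³ carbon, so it is not fully conjugated — not aromatic (cyclopentene ring).
Rings E and F form a fused bicyclic system (with one oxygen) with 9 sp² atoms and 10 π electrons from ring double bonds plus a heteroatom lone pair. 10 = 4(2)+2, so the system is aromatic and both rings count as aromatic (benzofuran).
Ring G is planar and fully conjugated; 3 ring double bonds (6 π electrons) plus the carbocation's empty p orbital (0, but keeps the ring conjugated) give 6 π electrons. That satisfies 4n+2 with n=1, so ring G is aromatic (tropylium cation).
Aromatic: C, E, F, G. Total: 4.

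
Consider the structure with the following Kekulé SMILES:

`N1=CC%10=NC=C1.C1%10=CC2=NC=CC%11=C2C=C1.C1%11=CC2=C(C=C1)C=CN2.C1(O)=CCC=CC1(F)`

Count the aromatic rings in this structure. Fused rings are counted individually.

The SMILES encodes a six-membered ring with nitrogens at positions 1 and 4 and three alternating double bonds; two fused six-membered rings, each with three alternating double bonds; one ring is all carbon and the other has one ring nitrogen; a six-membered carbon ring with three alternating C=C double bonds, fused to a five-membered ring containing one N–H nitrogen and two C=C double bonds; a six-membered carbon ring with two isolated C=C double bonds and two sp³ carbons.
The 6-membered ring with two nitrogens (1,4) is fully conjugated (every ring atom contributes a p orbital); 3 ring double bonds give 6 π electrons. 6 = 4(1)+2, so it is aromatic (pyrazine).
The fused 6/6-membered bicyclic (with one nitrogen) is a single π system with 10 sp² atoms and 10 π electrons from ring double bonds. 10 = 4(2)+2, so the system is aromatic and both rings count as aromatic (quinoline).
The fused 6/5-membered bicyclic (with one N–H) is a single π system with 9 sp² atoms and 10 π electrons from ring double bonds plus a heteroatom lone pair. 10 = 4(2)+2, so the system is aromatic and both rings count as aromatic (indole).
The 6-membered ring has two sp³ carbons, so it is not fully conjugated — not aromatic (1,4-cyclohexadiene).
5 of the 6 rings are aromatic. Total: 5.

5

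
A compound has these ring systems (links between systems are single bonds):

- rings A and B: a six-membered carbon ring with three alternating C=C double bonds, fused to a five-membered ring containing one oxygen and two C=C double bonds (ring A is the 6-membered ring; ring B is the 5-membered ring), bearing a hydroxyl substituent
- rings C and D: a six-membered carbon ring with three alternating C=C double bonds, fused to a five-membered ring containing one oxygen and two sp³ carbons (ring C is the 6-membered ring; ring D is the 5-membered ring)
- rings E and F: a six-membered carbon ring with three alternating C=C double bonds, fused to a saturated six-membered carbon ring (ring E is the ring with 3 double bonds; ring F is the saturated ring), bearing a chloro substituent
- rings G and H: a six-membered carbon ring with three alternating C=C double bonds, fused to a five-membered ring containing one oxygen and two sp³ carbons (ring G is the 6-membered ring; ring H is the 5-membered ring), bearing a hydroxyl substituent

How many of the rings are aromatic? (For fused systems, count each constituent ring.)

Rings A and B form a fused bicyclic system (with one oxygen) with 9 sp² atoms and 10 π electrons from ring double bonds plus a heteroatom lone pair. 10 = 4(2)+2, so the system is aromatic and both rings count as aromatic (benzofuran).
Ring C is planar and fully conjugated; 3 ring double bonds give 6 π electrons. That satisfies 4n+2 with n=1, so ring C is aromatic (benzene ring).
Ring D has two sp³ carbons, so it is not fully conjugated — not aromatic (oxolane ring).
Ring E is planar and fully conjugated; 3 ring double bonds give 6 π electrons. 6 = 4(1)+2, so ring E is aromatic (benzene ring).
Ring F has four sp³ carbons, so it is not fully conjugated — not aromatic (cyclohexane ring).
Ring G is fully conjugated (every ring atom contributes a p orbital); 3 ring double bonds give 6 π electrons. That satisfies 4n+2 with n=1, so ring G is aromatic (benzene ring).
Ring H has two sp³ carbons, so it is not fully conjugated — not aromatic (oxolane ring).
Aromatic: A, B, C, E, G. Total: 5.

5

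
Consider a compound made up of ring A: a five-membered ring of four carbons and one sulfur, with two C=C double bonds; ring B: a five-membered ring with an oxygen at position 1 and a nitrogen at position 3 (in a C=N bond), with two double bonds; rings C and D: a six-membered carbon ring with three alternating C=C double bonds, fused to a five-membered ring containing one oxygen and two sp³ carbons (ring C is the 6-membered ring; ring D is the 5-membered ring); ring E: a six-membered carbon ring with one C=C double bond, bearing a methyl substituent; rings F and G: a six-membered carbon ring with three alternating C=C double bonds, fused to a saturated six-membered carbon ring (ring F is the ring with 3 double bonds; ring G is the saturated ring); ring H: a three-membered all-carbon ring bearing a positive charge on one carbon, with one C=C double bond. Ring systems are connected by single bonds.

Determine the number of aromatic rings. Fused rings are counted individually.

5

Ring A has a continuous p-orbital overlap around the ring; 2 ring double bonds (4 π electrons) plus a heteroatom lone pair (2) give 6 π electrons. 6 = 4(1)+2, so ring A is aromatic (thiophene).
Ring B has a continuous p-orbital overlap around the ring; 2 ring double bonds (4 π electrons) plus a heteroatom lone pair (2) give 6 π electrons. 6 = 4(1)+2, so ring B is aromatic (oxazole).
Ring C is planar and fully conjugated; 3 ring double bonds give 6 π electrons. 6 = 4(1)+2, so ring C is aromatic (benzene ring).
Ring D has two sp³ carbons, so it is not fully conjugated — not aromatic (oxolane ring).
Ring E has four sp³ carbons, so it is not fully conjugated — not aromatic (cyclohexene).
Ring F is fully conjugated (every ring atom contributes a p orbital); 3 ring double bonds give 6 π electrons. That satisfies 4n+2 with n=1, so ring F is aromatic (benzene ring).
Ring G has four sp³ carbons, so it is not fully conjugated — not aromatic (cyclohexane ring).
Ring H is planar and fully conjugated; 1 ring double bond (2 π electrons) plus the carbocation's empty p orbital (0, but keeps the ring conjugated) give 2 π electrons. That satisfies 4n+2 with n=0, so ring H is aromatic (cyclopropenyl cation).
Aromatic: A, B, C, F, H. Total: 5.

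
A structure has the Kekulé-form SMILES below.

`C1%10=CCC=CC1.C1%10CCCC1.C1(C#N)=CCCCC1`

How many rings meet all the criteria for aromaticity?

The SMILES encodes a six-membered carbon ring with two isolated C=C double bonds and two sp³ carbons; a five-membered saturated carbon ring; a six-membered carbon ring with one C=C double bond.
The 6-membered ring has two sp³ carbons, so it is not fully conjugated — not aromatic (1,4-cyclohexadiene).
The 5-membered ring has only sp³ atoms, so it is not fully conjugated — not aromatic (cyclopentane).
The second 6-membered ring has four sp³ carbons, so it is not fully conjugated — not aromatic (cyclohexene).
None of the rings are aromatic. Total: 0.

0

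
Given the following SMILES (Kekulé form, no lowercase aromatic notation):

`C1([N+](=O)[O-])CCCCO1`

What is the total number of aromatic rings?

0

The SMILES encodes a six-membered saturated ring of five carbons and one oxygen.
The 6-membered ring with one oxygen has only sp³ atoms, so it is not fully conjugated — not aromatic (tetrahydropyran).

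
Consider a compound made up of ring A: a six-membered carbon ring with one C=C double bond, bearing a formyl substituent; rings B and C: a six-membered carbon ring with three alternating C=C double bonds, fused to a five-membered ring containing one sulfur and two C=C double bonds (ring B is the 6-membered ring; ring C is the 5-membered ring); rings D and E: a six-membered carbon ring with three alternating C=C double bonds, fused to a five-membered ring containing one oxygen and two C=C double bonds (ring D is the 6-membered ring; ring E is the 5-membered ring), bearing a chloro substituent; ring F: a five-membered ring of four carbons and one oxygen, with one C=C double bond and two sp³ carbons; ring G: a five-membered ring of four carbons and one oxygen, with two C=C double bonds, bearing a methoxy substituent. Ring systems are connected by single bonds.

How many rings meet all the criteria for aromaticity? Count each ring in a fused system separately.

5

Ring A has four sp³ carbons, so it is not fully conjugated — not aromatic (cyclohexene).
Rings B and C form a fused bicyclic system (with one sulfur) with 9 sp² atoms and 10 π electrons from ring double bonds plus a heteroatom lone pair. 10 = 4(2)+2, so the system is aromatic and both rings count as aromatic (benzothiophene).
Rings D and E form a fused bicyclic system (with one oxygen) with 9 sp² atoms and 10 π electrons from ring double bonds plus a heteroatom lone pair. 10 = 4(2)+2, so the system is aromatic and both rings count as aromatic (benzofuran).
Ring F has two sp³ carbons, so it is not fully conjugated — not aromatic (2,3-dihydrofuran).
Ring G is fully conjugated (every ring atom contributes a p orbital); 2 ring double bonds (4 π electrons) plus a heteroatom lone pair (2) give 6 π electrons. That satisfies 4n+2 with n=1, so ring G is aromatic (furan).
Aromatic: B, C, D, E, G. Total: 5.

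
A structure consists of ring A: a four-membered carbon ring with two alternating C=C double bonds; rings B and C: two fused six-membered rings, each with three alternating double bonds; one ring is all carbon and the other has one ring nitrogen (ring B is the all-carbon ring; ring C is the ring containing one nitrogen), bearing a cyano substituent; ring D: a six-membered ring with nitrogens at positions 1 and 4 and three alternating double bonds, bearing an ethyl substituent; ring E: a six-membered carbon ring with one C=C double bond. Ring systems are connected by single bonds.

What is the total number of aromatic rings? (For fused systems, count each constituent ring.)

Ring A has only sp² ring atoms; a planar conformation would have a fully conjugated π system of 4 electrons. But 4 = 4(1), which is 4n not 4n+2, so ring A is not aromatic (cyclobutadiene) — cyclobutadiene is antiaromatic and distorts to a rectangle.
Rings B and C form a fused bicyclic system (with one nitrogen) with 10 sp² atoms and 10 π electrons from ring double bonds. 10 = 4(2)+2, so the system is aromatic and both rings count as aromatic (quinoline).
Ring D is fully conjugated (every ring atom contributes a p orbital); 3 ring double bonds give 6 π electrons. Since 6 = 4n+2 (n=1), ring D is aromatic (pyrazine).
Ring E has four sp³ carbons, so it is not fully conjugated — not aromatic (cyclohexene).
Aromatic: B, C, D. Total: 3.

3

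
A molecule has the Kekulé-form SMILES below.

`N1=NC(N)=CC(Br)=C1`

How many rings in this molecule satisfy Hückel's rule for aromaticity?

The SMILES encodes a six-membered ring with two adjacent nitrogens and three alternating double bonds.
The 6-membered ring with two nitrogens (1,2) has a continuous p-orbital overlap around the ring; 3 ring double bonds give 6 π electrons. 6 = 4(1)+2, so it is aromatic (pyridazine).

1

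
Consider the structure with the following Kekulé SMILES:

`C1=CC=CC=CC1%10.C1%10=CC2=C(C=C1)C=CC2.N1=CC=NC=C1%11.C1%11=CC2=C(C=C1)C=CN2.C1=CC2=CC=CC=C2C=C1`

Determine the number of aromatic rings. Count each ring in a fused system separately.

The SMILES encodes a seven-membered carbon ring with three C=C double bonds and one sp³ carbon; a six-membered carbon ring with three alternating C=C double bonds, fused to a five-membered carbon ring containing one C=C double bond and one sp³ carbon; a six-membered ring with nitrogens at positions 1 and 4 and three alternating double bonds; a six-membered carbon ring with three alternating C=C double bonds, fused to a five-membered ring containing one N–H nitrogen and two C=C double bonds; two fused six-membered carbon rings, each with three alternating C=C double bonds.
The 7-membered ring has one sp³ carbon, so it is not fully conjugated — not aromatic (cycloheptatriene).
The 6-membered ring is planar and fully conjugated; 3 ring double bonds give 6 π electrons. Since 6 = 4n+2 (n=1), it is aromatic (benzene ring).
The 5-membered ring has one sp³ carbon, so it is not fully conjugated — not aromatic (cyclopentene ring).
The 6-membered ring with two nitrogens (1,4) is planar and fully conjugated; 3 ring double bonds give 6 π electrons. That satisfies 4n+2 with n=1, so it is aromatic (pyrazine).
The fused 6/5-membered bicyclic (with one N–H) is a single π system with 9 sp² atoms and 10 π electrons from ring double bonds plus a heteroatom lone pair. 10 = 4(2)+2, so the system is aromatic and both rings count as aromatic (indole).
The fused 6/6-membered bicyclic is a single π system with 10 sp² atoms and 10 π electrons from ring double bonds. 10 = 4(2)+2, so the system is aromatic and both rings count as aromatic (naphthalene).
6 of the 8 rings are aromatic. Total: 6.

6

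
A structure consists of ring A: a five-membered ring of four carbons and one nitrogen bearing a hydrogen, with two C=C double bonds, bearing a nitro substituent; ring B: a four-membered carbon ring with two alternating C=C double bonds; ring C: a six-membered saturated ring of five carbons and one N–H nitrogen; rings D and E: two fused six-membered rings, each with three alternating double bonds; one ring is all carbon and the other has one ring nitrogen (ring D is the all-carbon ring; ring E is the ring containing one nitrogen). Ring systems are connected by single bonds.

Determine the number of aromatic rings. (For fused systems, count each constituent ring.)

Ring A is fully conjugated (every ring atom contributes a p orbital); 2 ring double bonds (4 π electrons) plus a heteroatom lone pair (2) give 6 π electrons. Since 6 = 4n+2 (n=1), ring A is aromatic (pyrrole).
Ring B has only sp² ring atoms; a planar conformation would have a fully conjugated π system of 4 electrons. But 4 = 4(1), which is 4n not 4n+2, so ring B is not aromatic (cyclobutadiene) — cyclobutadiene is antiaromatic and distorts to a rectangle.
Ring C has only sp³ atoms, so it is not fully conjugated — not aromatic (piperidine).
Rings D and E form a fused bicyclic system (with one nitrogen) with 10 sp² atoms and 10 π electrons from ring double bonds. 10 = 4(2)+2, so the system is aromatic and both rings count as aromatic (quinoline).
Aromatic: A, D, E. Total: 3.

3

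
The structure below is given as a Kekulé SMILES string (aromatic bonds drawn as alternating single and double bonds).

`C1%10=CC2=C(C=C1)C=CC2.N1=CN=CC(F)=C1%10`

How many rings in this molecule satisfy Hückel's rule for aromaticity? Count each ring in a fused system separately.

2

The SMILES encodes a six-membered carbon ring with three alternating C=C double bonds, fused to a five-membered carbon ring containing one C=C double bond and one sp³ carbon; a six-membered ring with nitrogens at positions 1 and 3 and three alternating double bonds.
The 6-membered ring is planar and fully conjugated; 3 ring double bonds give 6 π electrons. That satisfies 4n+2 with n=1, so it is aromatic (benzene ring).
The 5-membered ring has one sp³ carbon, so it is not fully conjugated — not aromatic (cyclopentene ring).
The 6-membered ring with two nitrogens (1,3) is fully conjugated (every ring atom contributes a p orbital); 3 ring double bonds give 6 π electrons. That satisfies 4n+2 with n=1, so it is aromatic (pyrimidine).
2 of the 3 rings are aromatic. Total: 2.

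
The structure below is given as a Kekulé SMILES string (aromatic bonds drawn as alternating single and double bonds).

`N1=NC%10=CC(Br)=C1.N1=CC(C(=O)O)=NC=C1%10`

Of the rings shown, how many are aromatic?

2

The SMILES encodes a six-membered ring with two adjacent nitrogens and three alternating double bonds; a six-membered ring with nitrogens at positions 1 and 4 and three alternating double bonds.
The 6-membered ring with two nitrogens (1,2) is planar and fully conjugated; 3 ring double bonds give 6 π electrons. Since 6 = 4n+2 (n=1), it is aromatic (pyridazine).
The 6-membered ring with two nitrogens (1,4) is planar and fully conjugated; 3 ring double bonds give 6 π electrons. 6 = 4(1)+2, so it is aromatic (pyrazine).
2 of the 2 rings are aromatic. Total: 2.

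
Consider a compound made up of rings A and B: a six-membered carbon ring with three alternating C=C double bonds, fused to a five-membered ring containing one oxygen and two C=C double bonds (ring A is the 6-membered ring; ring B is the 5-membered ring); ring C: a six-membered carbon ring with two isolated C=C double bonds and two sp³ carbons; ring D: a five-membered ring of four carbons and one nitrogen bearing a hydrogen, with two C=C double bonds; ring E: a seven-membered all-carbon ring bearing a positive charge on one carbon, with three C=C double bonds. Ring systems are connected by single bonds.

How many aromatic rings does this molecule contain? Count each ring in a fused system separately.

4

Rings A and B form a fused bicyclic system (with one oxygen) with 9 sp² atoms and 10 π electrons from ring double bonds plus a heteroatom lone pair. 10 = 4(2)+2, so the system is aromatic and both rings count as aromatic (benzofuran).
Ring C has two sp³ carbons, so it is not fully conjugated — not aromatic (1,4-cyclohexadiene).
Ring D is fully conjugated (every ring atom contributes a p orbital); 2 ring double bonds (4 π electrons) plus a heteroatom lone pair (2) give 6 π electrons. Since 6 = 4n+2 (n=1), ring D is aromatic (pyrrole).
Ring E is fully conjugated (every ring atom contributes a p orbital); 3 ring double bonds (6 π electrons) plus the carbocation's empty p orbital (0, but keeps the ring conjugated) give 6 π electrons. 6 = 4(1)+2, so ring E is aromatic (tropylium cation).
Aromatic: A, B, D, E. Total: 4.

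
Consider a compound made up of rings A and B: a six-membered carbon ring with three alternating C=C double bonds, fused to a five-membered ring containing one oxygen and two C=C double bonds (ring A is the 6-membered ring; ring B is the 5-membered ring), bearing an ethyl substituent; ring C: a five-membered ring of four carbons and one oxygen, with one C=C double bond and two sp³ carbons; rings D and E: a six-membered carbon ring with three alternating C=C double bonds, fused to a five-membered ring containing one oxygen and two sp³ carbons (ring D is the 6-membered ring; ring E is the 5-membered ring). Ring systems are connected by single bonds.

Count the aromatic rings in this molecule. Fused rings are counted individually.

Rings A and B form a fused bicyclic system (with one oxygen) with 9 sp² atoms and 10 π electrons from ring double bonds plus a heteroatom lone pair. 10 = 4(2)+2, so the system is aromatic and both rings count as aromatic (benzofuran).
Ring C has two sp³ carbons, so it is not fully conjugated — not aromatic (2,3-dihydrofuran).
Ring D is planar and fully conjugated; 3 ring double bonds give 6 π electrons. That satisfies 4n+2 with n=1, so ring D is aromatic (benzene ring).
Ring E has two sp³ carbons, so it is not fully conjugated — not aromatic (oxolane ring).
Aromatic: A, B, D. Total: 3.

3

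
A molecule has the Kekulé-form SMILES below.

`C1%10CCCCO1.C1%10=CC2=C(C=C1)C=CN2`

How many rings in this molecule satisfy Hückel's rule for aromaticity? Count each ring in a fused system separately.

The SMILES encodes a six-membered saturated ring of five carbons and one oxygen; a six-membered carbon ring with three alternating C=C double bonds, fused to a five-membered ring containing one N–H nitrogen and two C=C double bonds.
The 6-membered ring with one oxygen has only sp³ atoms, so it is not fully conjugated — not aromatic (tetrahydropyran).
The fused 6/5-membered bicyclic (with one N–H) is a single π system with 9 sp² atoms and 10 π electrons from ring double bonds plus a heteroatom lone pair. 10 = 4(2)+2, so the system is aromatic and both rings count as aromatic (indole).
2 of the 3 rings are aromatic. Total: 2.

2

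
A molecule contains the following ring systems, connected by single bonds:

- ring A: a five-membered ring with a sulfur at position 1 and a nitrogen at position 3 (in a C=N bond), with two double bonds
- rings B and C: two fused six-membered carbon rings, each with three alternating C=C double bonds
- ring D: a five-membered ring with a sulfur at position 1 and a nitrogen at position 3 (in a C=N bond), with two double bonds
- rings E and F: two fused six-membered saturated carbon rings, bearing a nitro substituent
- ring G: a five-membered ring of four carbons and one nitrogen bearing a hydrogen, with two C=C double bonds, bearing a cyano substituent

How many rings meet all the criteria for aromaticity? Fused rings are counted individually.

Ring A has a continuous p-orbital overlap around the ring; 2 ring double bonds (4 π electrons) plus a heteroatom lone pair (2) give 6 π electrons. That satisfies 4n+2 with n=1, so ring A is aromatic (thiazole).
Rings B and C form a fused bicyclic system with 10 sp² atoms and 10 π electrons from ring double bonds. 10 = 4(2)+2, so the system is aromatic and both rings count as aromatic (naphthalene).
Ring D is fully conjugated (every ring atom contributes a p orbital); 2 ring double bonds (4 π electrons) plus a heteroatom lone pair (2) give 6 π electrons. That satisfies 4n+2 with n=1, so ring D is aromatic (thiazole).
Ring E has only sp³ atoms, so it is not fully conjugated — not aromatic (cyclohexane ring).
Ring F has only sp³ atoms, so it is not fully conjugated — not aromatic (cyclohexane ring).
Ring G is fully conjugated (every ring atom contributes a p orbital); 2 ring double bonds (4 π electrons) plus a heteroatom lone pair (2) give 6 π electrons. That satisfies 4n+2 with n=1, so ring G is aromatic (pyrrole).
Aromatic: A, B, C, D, G. Total: 5.

5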